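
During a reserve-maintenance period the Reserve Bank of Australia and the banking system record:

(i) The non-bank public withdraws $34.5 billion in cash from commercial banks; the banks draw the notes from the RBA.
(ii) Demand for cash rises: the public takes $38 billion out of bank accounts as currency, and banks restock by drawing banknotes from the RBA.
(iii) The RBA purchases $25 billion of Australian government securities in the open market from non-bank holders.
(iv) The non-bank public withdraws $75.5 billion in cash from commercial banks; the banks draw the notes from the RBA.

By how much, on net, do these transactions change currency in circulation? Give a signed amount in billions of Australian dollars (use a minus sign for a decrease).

Currency withdrawal $34.5 billion: notes leave the central bank → +$34.5B.
Currency withdrawal $38 billion: notes leave the central bank → +$38B.
Asset purchase (from non-banks) $25 billion: no currency enters or leaves circulation → 0.
Currency withdrawal $75.5 billion: notes leave the central bank → +$75.5B.
Net: 34.5 + 38 + 0 + 75.5 = +$148 billion.

+$148 billion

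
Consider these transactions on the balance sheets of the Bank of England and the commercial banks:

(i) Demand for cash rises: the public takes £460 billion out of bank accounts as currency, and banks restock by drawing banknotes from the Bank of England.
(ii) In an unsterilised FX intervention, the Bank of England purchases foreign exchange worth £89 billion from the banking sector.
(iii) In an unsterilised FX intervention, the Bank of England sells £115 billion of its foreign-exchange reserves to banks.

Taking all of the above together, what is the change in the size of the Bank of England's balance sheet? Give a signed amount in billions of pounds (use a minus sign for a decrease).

Currency withdrawal £460 billion: only the composition of liabilities changes → 0.
FX purchase £89 billion: a Bank of England asset is acquired → +£89B.
FX sale £115 billion: a Bank of England asset is shed → −£115B.
Net: 0 + 89 − 115 = -£26 billion.

-£26 billion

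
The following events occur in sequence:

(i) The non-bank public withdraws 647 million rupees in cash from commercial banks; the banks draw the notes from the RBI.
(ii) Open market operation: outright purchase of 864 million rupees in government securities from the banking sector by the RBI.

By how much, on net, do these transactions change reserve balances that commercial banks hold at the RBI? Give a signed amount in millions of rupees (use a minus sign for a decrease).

+217 million

RBI balance sheet:
  Assets:      Securities +864M
  Liabilities: Bank reserves +217M, Currency in circulation +647M
So the change in reserve balances that commercial banks hold at the RBI is +217 million.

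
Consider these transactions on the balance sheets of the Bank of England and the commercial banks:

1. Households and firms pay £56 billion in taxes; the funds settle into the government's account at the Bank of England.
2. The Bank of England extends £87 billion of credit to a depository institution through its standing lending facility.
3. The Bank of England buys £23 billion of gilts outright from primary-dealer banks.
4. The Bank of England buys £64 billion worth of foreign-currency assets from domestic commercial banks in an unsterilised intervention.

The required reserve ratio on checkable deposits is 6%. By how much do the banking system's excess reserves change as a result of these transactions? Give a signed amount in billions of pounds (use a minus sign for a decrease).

Government account inflow £56 billion: reserves −£56B, deposits −£56B.
Discount-window loan £87 billion: reserves +£87B, deposits 0.
OMO purchase (from banks) £23 billion: reserves +£23B, deposits 0.
FX purchase £64 billion: reserves +£64B, deposits 0.
Totals: Δreserves = +£118B, Δdeposits = −£56B.
Δrequired reserves = 6% × −£56B = −£3.36B.
Δexcess reserves = Δreserves − Δrequired = +£118B − (−£3.36B) = +£121.36 billion.

+£121.36 billion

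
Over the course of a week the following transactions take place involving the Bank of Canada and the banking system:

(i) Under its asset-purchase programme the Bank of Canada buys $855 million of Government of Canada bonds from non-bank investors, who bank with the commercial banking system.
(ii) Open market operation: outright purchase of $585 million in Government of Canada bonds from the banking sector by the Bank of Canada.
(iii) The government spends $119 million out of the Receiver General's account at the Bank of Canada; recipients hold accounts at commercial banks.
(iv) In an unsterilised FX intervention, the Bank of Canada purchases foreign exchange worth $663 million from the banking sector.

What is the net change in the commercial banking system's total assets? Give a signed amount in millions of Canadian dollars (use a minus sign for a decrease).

+$974 million

Asset purchase (from non-banks) $855 million: bank balance sheets expand → +$855M.
OMO purchase (from banks) $585 million: just an asset swap on bank balance sheets → 0.
Government spending $119 million: bank balance sheets expand → +$119M.
FX purchase $663 million: just an asset swap on bank balance sheets → 0.
Net: 855 + 0 + 119 + 0 = +$974 million.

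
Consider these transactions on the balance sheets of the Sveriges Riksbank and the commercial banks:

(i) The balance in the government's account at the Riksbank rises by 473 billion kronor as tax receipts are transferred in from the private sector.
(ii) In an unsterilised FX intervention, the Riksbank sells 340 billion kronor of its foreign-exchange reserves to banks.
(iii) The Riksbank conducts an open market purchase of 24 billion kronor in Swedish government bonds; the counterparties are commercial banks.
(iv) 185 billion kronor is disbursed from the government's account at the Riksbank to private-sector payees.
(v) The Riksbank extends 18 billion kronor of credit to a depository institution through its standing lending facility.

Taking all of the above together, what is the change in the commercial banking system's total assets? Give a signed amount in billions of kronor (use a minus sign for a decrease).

-270 billion

Riksbank balance sheet:
  Assets:      Securities +24B, Loans to banks +18B, Foreign assets −340B
  Liabilities: Bank reserves −586B, Government deposits +288B
Commercial banking system:
  Assets:      Reserves at CB −586B, Securities −24B, Foreign assets +340B
  Liabilities: Checkable deposits −288B, Borrowings from CB +18B
Change in total bank assets = -270 billion.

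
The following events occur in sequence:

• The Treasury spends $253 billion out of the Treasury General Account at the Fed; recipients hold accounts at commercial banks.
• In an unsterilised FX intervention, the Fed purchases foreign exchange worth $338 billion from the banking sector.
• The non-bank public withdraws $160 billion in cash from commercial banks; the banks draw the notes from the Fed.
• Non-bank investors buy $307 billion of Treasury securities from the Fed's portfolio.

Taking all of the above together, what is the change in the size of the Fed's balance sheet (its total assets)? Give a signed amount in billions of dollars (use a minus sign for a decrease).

Government spending $253 billion: only the composition of liabilities changes → 0.
FX purchase $338 billion: a Fed asset is acquired → +$338B.
Currency withdrawal $160 billion: only the composition of liabilities changes → 0.
Asset sale (to non-banks) $307 billion: a Fed asset is shed → −$307B.
Net: 0 + 338 + 0 − 307 = +$31 billion.

+$31 billion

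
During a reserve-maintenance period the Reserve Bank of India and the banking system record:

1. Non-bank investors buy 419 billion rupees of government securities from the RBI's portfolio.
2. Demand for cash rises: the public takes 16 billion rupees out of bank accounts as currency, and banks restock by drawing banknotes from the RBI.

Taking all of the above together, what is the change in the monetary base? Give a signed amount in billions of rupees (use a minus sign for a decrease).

-419 billion

RBI balance sheet:
  Assets:      Securities −419B
  Liabilities: Bank reserves −435B, Currency in circulation +16B
Monetary base = currency + reserves: +16B + (−435B) = -419 billion.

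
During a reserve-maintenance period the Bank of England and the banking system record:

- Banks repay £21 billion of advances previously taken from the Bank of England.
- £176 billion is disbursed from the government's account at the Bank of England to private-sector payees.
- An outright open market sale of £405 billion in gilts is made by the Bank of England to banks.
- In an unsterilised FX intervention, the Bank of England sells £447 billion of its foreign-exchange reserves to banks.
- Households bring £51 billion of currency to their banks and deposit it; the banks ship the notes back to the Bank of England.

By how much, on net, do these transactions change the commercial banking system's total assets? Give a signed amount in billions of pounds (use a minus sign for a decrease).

+£206 billion

Bank of England balance sheet:
  Assets:      Securities −£405B, Loans to banks −£21B, Foreign assets −£447B
  Liabilities: Bank reserves −£646B, Currency in circulation −£51B, Government deposits −£176B
Commercial banking system:
  Assets:      Reserves at CB −£646B, Securities +£405B, Foreign assets +£447B
  Liabilities: Checkable deposits +£227B, Borrowings from CB −£21B
Change in total bank assets = +£206 billion.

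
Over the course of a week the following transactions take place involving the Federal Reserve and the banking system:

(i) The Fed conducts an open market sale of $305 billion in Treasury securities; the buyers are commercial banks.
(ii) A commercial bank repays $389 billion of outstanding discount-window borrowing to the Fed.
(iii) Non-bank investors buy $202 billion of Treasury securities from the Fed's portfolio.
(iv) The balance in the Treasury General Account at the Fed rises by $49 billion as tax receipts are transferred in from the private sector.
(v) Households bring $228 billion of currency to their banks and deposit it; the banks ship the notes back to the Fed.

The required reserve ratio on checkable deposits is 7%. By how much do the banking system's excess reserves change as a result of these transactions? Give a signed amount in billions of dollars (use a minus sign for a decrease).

OMO sale (to banks) $305 billion: reserves −$305B, deposits 0.
Discount-window repayment $389 billion: reserves −$389B, deposits 0.
Asset sale (to non-banks) $202 billion: reserves −$202B, deposits −$202B.
Government account inflow $49 billion: reserves −$49B, deposits −$49B.
Currency deposit $228 billion: reserves +$228B, deposits +$228B.
Totals: Δreserves = −$717B, Δdeposits = −$23B.
Δrequired reserves = 7% × −$23B = −$1.61B.
Δexcess reserves = Δreserves − Δrequired = −$717B − (−$1.61B) = -$715.39 billion.

-$715.39 billion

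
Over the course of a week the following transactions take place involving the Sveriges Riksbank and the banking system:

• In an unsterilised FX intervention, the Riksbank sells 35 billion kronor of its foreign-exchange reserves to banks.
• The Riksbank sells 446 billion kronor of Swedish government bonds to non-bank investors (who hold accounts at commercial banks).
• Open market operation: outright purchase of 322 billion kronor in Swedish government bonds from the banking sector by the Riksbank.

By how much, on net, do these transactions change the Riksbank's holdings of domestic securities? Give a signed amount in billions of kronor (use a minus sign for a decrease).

FX sale 35 billion kronor: the Riksbank's securities portfolio is untouched → 0.
Asset sale (to non-banks) 446 billion kronor: securities removed from the Riksbank's portfolio → −446B.
OMO purchase (from banks) 322 billion kronor: securities added to the Riksbank's portfolio → +322B.
Net: 0 − 446 + 322 = -124 billion.

-124 billion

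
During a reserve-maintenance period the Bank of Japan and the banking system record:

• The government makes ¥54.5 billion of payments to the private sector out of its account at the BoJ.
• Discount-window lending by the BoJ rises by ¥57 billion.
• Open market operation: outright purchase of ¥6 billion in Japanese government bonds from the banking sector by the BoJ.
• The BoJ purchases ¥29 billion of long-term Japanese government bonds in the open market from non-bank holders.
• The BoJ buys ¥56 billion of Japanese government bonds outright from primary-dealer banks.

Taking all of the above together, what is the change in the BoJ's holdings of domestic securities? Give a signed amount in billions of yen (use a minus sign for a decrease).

Government spending ¥54.5 billion: the BoJ's securities portfolio is untouched → 0.
Discount-window loan ¥57 billion: the BoJ's securities portfolio is untouched → 0.
OMO purchase (from banks) ¥6 billion: securities added to the BoJ's portfolio → +¥6B.
Asset purchase (from non-banks) ¥29 billion: securities added to the BoJ's portfolio → +¥29B.
OMO purchase (from banks) ¥56 billion: securities added to the BoJ's portfolio → +¥56B.
Net: 0 + 0 + 6 + 29 + 56 = +¥91 billion.

+¥91 billion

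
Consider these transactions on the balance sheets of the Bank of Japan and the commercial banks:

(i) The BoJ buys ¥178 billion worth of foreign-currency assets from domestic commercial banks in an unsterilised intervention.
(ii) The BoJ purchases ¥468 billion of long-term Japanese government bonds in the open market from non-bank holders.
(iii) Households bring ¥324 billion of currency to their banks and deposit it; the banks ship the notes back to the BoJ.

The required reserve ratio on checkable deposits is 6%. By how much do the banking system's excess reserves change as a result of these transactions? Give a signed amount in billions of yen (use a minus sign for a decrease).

FX purchase ¥178 billion: reserves +¥178B, deposits 0.
Asset purchase (from non-banks) ¥468 billion: reserves +¥468B, deposits +¥468B.
Currency deposit ¥324 billion: reserves +¥324B, deposits +¥324B.
Totals: Δreserves = +¥970B, Δdeposits = +¥792B.
Δrequired reserves = 6% × +¥792B = +¥47.52B.
Δexcess reserves = Δreserves − Δrequired = +¥970B − (+¥47.52B) = +¥922.48 billion.

+¥922.48 billion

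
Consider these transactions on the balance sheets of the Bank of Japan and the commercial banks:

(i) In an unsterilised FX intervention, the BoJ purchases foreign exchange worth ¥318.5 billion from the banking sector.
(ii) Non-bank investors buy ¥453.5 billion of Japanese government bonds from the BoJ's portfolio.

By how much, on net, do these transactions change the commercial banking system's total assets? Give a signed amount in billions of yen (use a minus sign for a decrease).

BoJ balance sheet:
  Assets:      Securities −¥453.5B, Foreign assets +¥318.5B
  Liabilities: Bank reserves −¥135B
Commercial banking system:
  Assets:      Reserves at CB −¥135B, Foreign assets −¥318.5B
  Liabilities: Checkable deposits −¥453.5B
Change in total bank assets = -¥453.5 billion.

-¥453.5 billion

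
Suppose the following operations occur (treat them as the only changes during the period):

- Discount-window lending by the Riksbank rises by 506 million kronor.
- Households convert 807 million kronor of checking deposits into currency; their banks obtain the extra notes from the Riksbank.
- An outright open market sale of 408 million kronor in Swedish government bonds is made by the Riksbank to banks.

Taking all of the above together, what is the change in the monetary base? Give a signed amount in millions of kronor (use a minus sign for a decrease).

Discount-window loan 506 million kronor: Riksbank balance sheet expands → +506M.
Currency withdrawal 807 million kronor: just a shift between currency and reserves — both are base money → 0.
OMO sale (to banks) 408 million kronor: Riksbank balance sheet contracts → −408M.
Net: 506 + 0 − 408 = +98 million.

+98 million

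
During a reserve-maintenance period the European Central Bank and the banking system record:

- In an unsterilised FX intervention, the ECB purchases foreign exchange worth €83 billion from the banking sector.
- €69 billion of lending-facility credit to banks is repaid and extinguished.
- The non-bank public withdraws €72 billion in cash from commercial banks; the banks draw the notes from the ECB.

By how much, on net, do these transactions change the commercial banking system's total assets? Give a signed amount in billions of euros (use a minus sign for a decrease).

FX purchase €83 billion: just an asset swap on bank balance sheets → 0.
Discount-window repayment €69 billion: bank balance sheets shrink → −€69B.
Currency withdrawal €72 billion: bank balance sheets shrink → −€72B.
Net: 0 − 69 − 72 = -€141 billion.

-€141 billion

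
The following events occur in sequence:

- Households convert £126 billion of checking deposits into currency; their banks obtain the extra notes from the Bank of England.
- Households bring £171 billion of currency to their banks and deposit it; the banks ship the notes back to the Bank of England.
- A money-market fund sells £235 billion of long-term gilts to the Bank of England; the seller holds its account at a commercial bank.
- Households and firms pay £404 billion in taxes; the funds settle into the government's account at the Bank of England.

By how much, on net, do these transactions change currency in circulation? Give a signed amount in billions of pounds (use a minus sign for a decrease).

Bank of England balance sheet:
  Assets:      Securities +£235B
  Liabilities: Bank reserves −£124B, Currency in circulation −£45B, Government deposits +£404B
So the change in currency in circulation is -£45 billion.

-£45 billion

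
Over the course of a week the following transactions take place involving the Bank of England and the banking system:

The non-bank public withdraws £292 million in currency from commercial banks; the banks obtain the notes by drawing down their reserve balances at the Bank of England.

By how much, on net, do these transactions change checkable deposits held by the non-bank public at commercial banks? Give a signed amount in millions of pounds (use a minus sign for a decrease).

-£292 million

Currency withdrawal £292 million: non-bank counterparties' bank balances fall → −£292M.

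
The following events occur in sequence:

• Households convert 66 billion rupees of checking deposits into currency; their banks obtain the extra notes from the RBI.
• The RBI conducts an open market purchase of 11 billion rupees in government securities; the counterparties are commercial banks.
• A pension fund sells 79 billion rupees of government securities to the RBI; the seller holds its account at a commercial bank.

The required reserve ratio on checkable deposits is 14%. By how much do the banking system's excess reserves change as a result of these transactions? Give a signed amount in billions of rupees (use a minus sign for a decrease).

+22.18 billion

Currency withdrawal 66 billion rupees: reserves −66B, deposits −66B.
OMO purchase (from banks) 11 billion rupees: reserves +11B, deposits 0.
Asset purchase (from non-banks) 79 billion rupees: reserves +79B, deposits +79B.
Totals: Δreserves = +24B, Δdeposits = +13B.
Δrequired reserves = 14% × +13B = +1.82B.
Δexcess reserves = Δreserves − Δrequired = +24B − (+1.82B) = +22.18 billion.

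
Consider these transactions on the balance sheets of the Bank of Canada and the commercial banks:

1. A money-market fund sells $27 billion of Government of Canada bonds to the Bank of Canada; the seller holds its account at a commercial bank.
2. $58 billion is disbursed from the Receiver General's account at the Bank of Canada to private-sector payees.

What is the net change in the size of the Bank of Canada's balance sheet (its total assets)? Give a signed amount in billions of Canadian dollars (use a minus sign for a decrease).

+$27 billion

Bank of Canada balance sheet:
  Assets:      Securities +$27B
  Liabilities: Bank reserves +$85B, Government deposits −$58B
Commercial banking system:
  Assets:      Reserves at CB +$85B
  Liabilities: Checkable deposits +$85B
Change in total Bank of Canada assets = +$27 billion.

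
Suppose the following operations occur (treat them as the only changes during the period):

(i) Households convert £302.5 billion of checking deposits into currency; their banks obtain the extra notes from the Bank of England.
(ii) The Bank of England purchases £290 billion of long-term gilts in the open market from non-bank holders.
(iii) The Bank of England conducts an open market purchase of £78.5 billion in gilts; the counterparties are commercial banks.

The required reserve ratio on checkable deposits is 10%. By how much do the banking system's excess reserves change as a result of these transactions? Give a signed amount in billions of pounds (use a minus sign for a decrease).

Currency withdrawal £302.5 billion: reserves −£302.5B, deposits −£302.5B.
Asset purchase (from non-banks) £290 billion: reserves +£290B, deposits +£290B.
OMO purchase (from banks) £78.5 billion: reserves +£78.5B, deposits 0.
Totals: Δreserves = +£66B, Δdeposits = −£12.5B.
Δrequired reserves = 10% × −£12.5B = −£1.25B.
Δexcess reserves = Δreserves − Δrequired = +£66B − (−£1.25B) = +£67.25 billion.

+£67.25 billion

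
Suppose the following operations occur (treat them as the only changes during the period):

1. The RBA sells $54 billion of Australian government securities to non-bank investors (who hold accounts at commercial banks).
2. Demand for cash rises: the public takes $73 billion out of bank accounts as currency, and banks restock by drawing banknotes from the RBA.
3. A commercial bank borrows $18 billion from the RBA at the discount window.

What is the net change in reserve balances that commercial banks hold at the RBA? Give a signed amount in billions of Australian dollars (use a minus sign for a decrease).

Asset sale (to non-banks) $54 billion: the non-bank buyers' banks settle from reserves → −$54B.
Currency withdrawal $73 billion: banks swap reserves for currency → −$73B.
Discount-window loan $18 billion: the loan is credited to the bank's reserve account → +$18B.
Net: −54 − 73 + 18 = -$109 billion.

-$109 billion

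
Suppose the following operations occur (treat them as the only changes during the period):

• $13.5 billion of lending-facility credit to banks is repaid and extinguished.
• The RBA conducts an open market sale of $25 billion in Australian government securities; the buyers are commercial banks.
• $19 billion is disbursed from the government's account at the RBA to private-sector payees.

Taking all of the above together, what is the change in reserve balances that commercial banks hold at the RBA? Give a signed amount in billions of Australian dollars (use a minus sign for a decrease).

-$19.5 billion

RBA balance sheet:
  Assets:      Securities −$25B, Loans to banks −$13.5B
  Liabilities: Bank reserves −$19.5B, Government deposits −$19B
So the change in reserve balances that commercial banks hold at the RBA is -$19.5 billion.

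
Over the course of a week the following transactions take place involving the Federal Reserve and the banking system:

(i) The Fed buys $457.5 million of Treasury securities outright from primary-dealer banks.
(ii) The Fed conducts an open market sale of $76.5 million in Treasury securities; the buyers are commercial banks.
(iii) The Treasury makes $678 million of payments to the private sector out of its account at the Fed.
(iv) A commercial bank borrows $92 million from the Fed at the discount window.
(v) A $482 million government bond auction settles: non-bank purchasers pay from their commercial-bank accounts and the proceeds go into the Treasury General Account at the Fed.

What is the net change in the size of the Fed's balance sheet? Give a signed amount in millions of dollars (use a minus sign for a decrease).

+$473 million

OMO purchase (from banks) $457.5 million: a Fed asset is acquired → +$457.5M.
OMO sale (to banks) $76.5 million: a Fed asset is shed → −$76.5M.
Government spending $678 million: only the composition of liabilities changes → 0.
Discount-window loan $92 million: a Fed asset is acquired → +$92M.
Government account inflow $482 million: only the composition of liabilities changes → 0.
Net: 457.5 − 76.5 + 0 + 92 + 0 = +$473 million.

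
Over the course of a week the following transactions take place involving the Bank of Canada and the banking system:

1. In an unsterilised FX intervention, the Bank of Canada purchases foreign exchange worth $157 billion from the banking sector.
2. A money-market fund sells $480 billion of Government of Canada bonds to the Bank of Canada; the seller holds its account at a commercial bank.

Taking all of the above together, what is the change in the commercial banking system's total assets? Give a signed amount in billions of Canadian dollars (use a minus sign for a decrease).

+$480 billion

Bank of Canada balance sheet:
  Assets:      Securities +$480B, Foreign assets +$157B
  Liabilities: Bank reserves +$637B
Commercial banking system:
  Assets:      Reserves at CB +$637B, Foreign assets −$157B
  Liabilities: Checkable deposits +$480B
Change in total bank assets = +$480 billion.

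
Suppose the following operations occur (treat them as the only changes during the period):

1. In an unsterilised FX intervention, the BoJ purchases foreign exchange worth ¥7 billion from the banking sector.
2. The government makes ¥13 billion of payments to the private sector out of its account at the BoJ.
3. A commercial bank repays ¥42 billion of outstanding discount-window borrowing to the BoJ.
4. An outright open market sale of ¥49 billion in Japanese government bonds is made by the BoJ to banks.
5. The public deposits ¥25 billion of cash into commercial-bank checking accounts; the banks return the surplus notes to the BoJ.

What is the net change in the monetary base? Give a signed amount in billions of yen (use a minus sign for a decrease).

-¥71 billion

BoJ balance sheet:
  Assets:      Securities −¥49B, Loans to banks −¥42B, Foreign assets +¥7B
  Liabilities: Bank reserves −¥46B, Currency in circulation −¥25B, Government deposits −¥13B
Commercial banking system:
  Assets:      Reserves at CB −¥46B, Securities +¥49B, Foreign assets −¥7B
  Liabilities: Checkable deposits +¥38B, Borrowings from CB −¥42B
Monetary base = currency + reserves: −¥25B + (−¥46B) = -¥71 billion.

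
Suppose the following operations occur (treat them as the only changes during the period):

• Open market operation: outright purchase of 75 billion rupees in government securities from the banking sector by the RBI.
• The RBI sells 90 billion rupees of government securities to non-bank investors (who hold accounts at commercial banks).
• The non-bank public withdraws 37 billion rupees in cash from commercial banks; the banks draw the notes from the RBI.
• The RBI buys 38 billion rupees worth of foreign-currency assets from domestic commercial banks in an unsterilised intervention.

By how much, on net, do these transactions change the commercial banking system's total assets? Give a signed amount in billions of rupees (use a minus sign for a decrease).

RBI balance sheet:
  Assets:      Securities −15B, Foreign assets +38B
  Liabilities: Bank reserves −14B, Currency in circulation +37B
Commercial banking system:
  Assets:      Reserves at CB −14B, Securities −75B, Foreign assets −38B
  Liabilities: Checkable deposits −127B
Change in total bank assets = -127 billion.

-127 billion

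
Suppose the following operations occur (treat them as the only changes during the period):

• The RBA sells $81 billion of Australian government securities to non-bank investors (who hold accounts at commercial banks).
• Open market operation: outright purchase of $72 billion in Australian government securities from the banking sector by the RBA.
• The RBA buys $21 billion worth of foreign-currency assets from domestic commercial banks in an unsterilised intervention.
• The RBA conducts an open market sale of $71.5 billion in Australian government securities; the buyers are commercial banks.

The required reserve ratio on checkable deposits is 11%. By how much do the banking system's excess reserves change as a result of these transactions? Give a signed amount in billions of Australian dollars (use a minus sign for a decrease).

-$50.59 billion

Asset sale (to non-banks) $81 billion: reserves −$81B, deposits −$81B.
OMO purchase (from banks) $72 billion: reserves +$72B, deposits 0.
FX purchase $21 billion: reserves +$21B, deposits 0.
OMO sale (to banks) $71.5 billion: reserves −$71.5B, deposits 0.
Totals: Δreserves = −$59.5B, Δdeposits = −$81B.
Δrequired reserves = 11% × −$81B = −$8.91B.
Δexcess reserves = Δreserves − Δrequired = −$59.5B − (−$8.91B) = -$50.59 billion.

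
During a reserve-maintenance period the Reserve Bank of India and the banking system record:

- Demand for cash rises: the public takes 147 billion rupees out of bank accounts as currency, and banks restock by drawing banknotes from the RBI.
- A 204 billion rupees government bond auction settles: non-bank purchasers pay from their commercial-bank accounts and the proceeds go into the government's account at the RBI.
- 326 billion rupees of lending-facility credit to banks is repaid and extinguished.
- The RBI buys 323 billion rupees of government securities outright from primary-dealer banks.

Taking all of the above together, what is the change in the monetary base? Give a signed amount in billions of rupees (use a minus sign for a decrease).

-207 billion

Currency withdrawal 147 billion rupees: just a shift between currency and reserves — both are base money → 0.
Government account inflow 204 billion rupees: reserves shift to a non-base liability → −204B.
Discount-window repayment 326 billion rupees: RBI balance sheet contracts → −326B.
OMO purchase (from banks) 323 billion rupees: RBI balance sheet expands → +323B.
Net: 0 − 204 − 326 + 323 = -207 billion.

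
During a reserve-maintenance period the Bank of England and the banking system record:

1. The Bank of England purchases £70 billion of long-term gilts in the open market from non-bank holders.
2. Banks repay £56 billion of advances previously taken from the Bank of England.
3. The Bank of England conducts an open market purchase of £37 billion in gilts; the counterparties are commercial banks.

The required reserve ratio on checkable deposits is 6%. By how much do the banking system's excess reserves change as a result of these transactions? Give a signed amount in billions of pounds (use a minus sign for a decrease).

Asset purchase (from non-banks) £70 billion: reserves +£70B, deposits +£70B.
Discount-window repayment £56 billion: reserves −£56B, deposits 0.
OMO purchase (from banks) £37 billion: reserves +£37B, deposits 0.
Totals: Δreserves = +£51B, Δdeposits = +£70B.
Δrequired reserves = 6% × +£70B = +£4.2B.
Δexcess reserves = Δreserves − Δrequired = +£51B − (+£4.2B) = +£46.8 billion.

+£46.8 billion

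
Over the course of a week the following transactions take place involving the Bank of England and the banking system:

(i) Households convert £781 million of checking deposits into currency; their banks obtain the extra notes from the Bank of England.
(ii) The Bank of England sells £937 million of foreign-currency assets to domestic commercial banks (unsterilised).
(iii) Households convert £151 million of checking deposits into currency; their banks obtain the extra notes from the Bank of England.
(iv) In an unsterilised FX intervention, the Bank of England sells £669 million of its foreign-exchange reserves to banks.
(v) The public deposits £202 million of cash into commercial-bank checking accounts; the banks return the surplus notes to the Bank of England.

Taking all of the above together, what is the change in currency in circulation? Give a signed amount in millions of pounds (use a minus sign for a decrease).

Currency withdrawal £781 million: notes leave the central bank → +£781M.
FX sale £937 million: no currency enters or leaves circulation → 0.
Currency withdrawal £151 million: notes leave the central bank → +£151M.
FX sale £669 million: no currency enters or leaves circulation → 0.
Currency deposit £202 million: notes return to the central bank → −£202M.
Net: 781 + 0 + 151 + 0 − 202 = +£730 million.

+£730 million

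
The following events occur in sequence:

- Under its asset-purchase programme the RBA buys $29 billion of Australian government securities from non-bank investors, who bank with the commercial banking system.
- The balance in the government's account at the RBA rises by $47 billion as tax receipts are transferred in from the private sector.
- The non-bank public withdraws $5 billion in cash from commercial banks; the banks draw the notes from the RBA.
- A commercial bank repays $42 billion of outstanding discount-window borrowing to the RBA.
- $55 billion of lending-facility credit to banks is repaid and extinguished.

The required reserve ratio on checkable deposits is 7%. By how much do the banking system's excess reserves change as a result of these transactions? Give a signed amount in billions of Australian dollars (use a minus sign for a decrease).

-$118.39 billion

Asset purchase (from non-banks) $29 billion: reserves +$29B, deposits +$29B.
Government account inflow $47 billion: reserves −$47B, deposits −$47B.
Currency withdrawal $5 billion: reserves −$5B, deposits −$5B.
Discount-window repayment $42 billion: reserves −$42B, deposits 0.
Discount-window repayment $55 billion: reserves −$55B, deposits 0.
Totals: Δreserves = −$120B, Δdeposits = −$23B.
Δrequired reserves = 7% × −$23B = −$1.61B.
Δexcess reserves = Δreserves − Δrequired = −$120B − (−$1.61B) = -$118.39 billion.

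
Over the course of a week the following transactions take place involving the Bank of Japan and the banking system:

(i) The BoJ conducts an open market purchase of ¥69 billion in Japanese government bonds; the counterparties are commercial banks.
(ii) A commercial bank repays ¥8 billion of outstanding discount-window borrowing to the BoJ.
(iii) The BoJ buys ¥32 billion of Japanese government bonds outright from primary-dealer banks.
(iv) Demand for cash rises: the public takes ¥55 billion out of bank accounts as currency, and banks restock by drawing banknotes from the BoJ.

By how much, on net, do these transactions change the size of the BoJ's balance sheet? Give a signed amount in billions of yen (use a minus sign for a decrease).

BoJ balance sheet:
  Assets:      Securities +¥101B, Loans to banks −¥8B
  Liabilities: Bank reserves +¥38B, Currency in circulation +¥55B
Commercial banking system:
  Assets:      Reserves at CB +¥38B, Securities −¥101B
  Liabilities: Checkable deposits −¥55B, Borrowings from CB −¥8B
Change in total BoJ assets = +¥93 billion.

+¥93 billion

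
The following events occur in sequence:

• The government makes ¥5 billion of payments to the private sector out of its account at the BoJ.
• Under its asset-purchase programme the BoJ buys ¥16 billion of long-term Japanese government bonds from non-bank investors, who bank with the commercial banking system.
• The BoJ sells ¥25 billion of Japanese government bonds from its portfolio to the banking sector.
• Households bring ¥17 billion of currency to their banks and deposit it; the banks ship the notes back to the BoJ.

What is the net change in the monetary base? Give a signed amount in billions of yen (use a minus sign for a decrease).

Government spending ¥5 billion: a non-base liability converts back to reserves → +¥5B.
Asset purchase (from non-banks) ¥16 billion: BoJ balance sheet expands → +¥16B.
OMO sale (to banks) ¥25 billion: BoJ balance sheet contracts → −¥25B.
Currency deposit ¥17 billion: just a shift between currency and reserves — both are base money → 0.
Net: 5 + 16 − 25 + 0 = -¥4 billion.

-¥4 billion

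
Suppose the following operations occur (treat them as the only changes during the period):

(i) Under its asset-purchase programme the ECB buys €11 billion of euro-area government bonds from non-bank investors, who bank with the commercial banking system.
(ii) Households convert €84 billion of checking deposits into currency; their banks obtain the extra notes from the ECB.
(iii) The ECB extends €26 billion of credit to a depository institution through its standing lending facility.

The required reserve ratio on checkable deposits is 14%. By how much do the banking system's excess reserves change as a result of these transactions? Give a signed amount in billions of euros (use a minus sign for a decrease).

Asset purchase (from non-banks) €11 billion: reserves +€11B, deposits +€11B.
Currency withdrawal €84 billion: reserves −€84B, deposits −€84B.
Discount-window loan €26 billion: reserves +€26B, deposits 0.
Totals: Δreserves = −€47B, Δdeposits = −€73B.
Δrequired reserves = 14% × −€73B = −€10.22B.
Δexcess reserves = Δreserves − Δrequired = −€47B − (−€10.22B) = -€36.78 billion.

-€36.78 billion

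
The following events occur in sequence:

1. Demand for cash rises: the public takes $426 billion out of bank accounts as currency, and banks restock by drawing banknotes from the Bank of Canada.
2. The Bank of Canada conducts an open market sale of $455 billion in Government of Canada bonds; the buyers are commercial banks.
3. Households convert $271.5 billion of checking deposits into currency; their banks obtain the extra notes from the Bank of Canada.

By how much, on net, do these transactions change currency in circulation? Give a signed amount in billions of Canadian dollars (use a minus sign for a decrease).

Currency withdrawal $426 billion: notes leave the central bank → +$426B.
OMO sale (to banks) $455 billion: no currency enters or leaves circulation → 0.
Currency withdrawal $271.5 billion: notes leave the central bank → +$271.5B.
Net: 426 + 0 + 271.5 = +$697.5 billion.

+$697.5 billion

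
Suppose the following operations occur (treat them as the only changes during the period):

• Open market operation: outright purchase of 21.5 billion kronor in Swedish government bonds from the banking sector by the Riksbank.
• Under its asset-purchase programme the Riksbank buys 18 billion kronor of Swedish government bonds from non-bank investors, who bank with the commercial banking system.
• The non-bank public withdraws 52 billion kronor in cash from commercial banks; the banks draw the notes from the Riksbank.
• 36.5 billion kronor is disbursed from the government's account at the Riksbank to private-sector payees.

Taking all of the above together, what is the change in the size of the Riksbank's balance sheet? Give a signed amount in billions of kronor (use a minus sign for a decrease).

Riksbank balance sheet:
  Assets:      Securities +39.5B
  Liabilities: Bank reserves +24B, Currency in circulation +52B, Government deposits −36.5B
Change in total Riksbank assets = +39.5 billion.

+39.5 billion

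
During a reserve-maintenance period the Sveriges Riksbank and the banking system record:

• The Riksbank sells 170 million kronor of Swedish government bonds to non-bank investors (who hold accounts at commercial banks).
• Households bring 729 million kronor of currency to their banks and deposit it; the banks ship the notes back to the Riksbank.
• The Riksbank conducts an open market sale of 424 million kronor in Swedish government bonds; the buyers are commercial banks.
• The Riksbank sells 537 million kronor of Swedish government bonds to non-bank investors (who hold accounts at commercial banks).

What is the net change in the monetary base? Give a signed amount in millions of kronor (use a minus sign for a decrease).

Riksbank balance sheet:
  Assets:      Securities −1131M
  Liabilities: Bank reserves −402M, Currency in circulation −729M
Commercial banking system:
  Assets:      Reserves at CB −402M, Securities +424M
  Liabilities: Checkable deposits +22M
Monetary base = currency + reserves: −729M + (−402M) = -1131 million.

-1131 million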